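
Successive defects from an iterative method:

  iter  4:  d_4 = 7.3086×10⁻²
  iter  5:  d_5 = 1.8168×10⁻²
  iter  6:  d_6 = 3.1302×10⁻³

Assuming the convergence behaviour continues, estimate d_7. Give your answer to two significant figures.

First estimate the order: p ≈ ln(d_6/d_5) / ln(d_5/d_4) = ln(3.1302×10⁻³/1.8168×10⁻²)/ln(1.8168×10⁻²/7.3086×10⁻²) = ln(0.172292)/ln(0.248584) ≈ 1.2634.
Then d_7 ≈ d_6·(d_6/d_5)^p = 3.1302×10⁻³·(0.172292)^1.2634 = 3.1302×10⁻³·0.108417 ≈ 0.0003394.

3.4e-4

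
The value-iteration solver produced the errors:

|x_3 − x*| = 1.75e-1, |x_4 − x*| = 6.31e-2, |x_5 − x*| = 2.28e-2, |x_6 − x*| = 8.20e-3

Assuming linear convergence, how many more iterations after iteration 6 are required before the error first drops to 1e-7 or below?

12

Rate ρ ≈ |x_6 − x*|/|x_5 − x*| = 8.20e-3/2.28e-2 = 0.3596.
After j more steps, |x_{6+j} − x*| ≈ 8.20e-3·ρ^j; need ρ^j ≤ 1e-7/8.20e-3 = 1.21951e-05.
j ≥ ln(1.21951e-05)/ln(0.3596) = -11.3145/-1.02276 = 11.063.
So 12 more iterations are needed.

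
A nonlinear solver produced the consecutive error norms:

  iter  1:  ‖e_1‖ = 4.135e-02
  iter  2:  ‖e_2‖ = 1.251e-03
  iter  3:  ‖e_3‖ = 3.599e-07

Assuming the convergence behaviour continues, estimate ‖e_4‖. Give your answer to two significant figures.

First estimate the order: p ≈ ln(‖e_3‖/‖e_2‖) / ln(‖e_2‖/‖e_1‖) = ln(3.599e-07/1.251e-03)/ln(1.251e-03/4.135e-02) = ln(0.00028769)/ln(0.0302539) ≈ 2.3309.
Then ‖e_4‖ ≈ ‖e_3‖·(‖e_3‖/‖e_2‖)^p = 3.599e-07·(0.00028769)^2.3309 = 3.599e-07·5.57324e-09 ≈ 2.006e-15.

2.0e-15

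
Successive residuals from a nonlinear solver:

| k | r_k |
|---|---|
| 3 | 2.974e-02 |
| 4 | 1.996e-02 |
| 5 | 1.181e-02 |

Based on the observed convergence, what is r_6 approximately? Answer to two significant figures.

First estimate the order: p ≈ ln(r_5/r_4) / ln(r_4/r_3) = ln(1.181e-02/1.996e-02)/ln(1.996e-02/2.974e-02) = ln(0.591683)/ln(0.67115) ≈ 1.3160.
Then r_6 ≈ r_5·(r_5/r_4)^p = 1.181e-02·(0.591683)^1.3160 = 1.181e-02·0.501267 ≈ 0.00592.

5.9e-3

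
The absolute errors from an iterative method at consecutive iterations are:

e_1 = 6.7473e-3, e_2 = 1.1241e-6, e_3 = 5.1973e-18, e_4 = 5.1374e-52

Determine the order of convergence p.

Consecutive ratios: e_4/e_3 = 5.1374e-52/5.1973e-18 = 9.88475e-35, e_3/e_2 = 5.1973e-18/1.1241e-6 = 4.62352e-12.
p ≈ ln(9.88475e-35)/ln(4.62352e-12) = -78.2995/-26.0999 ≈ 3.00.
So the convergence is cubic (order 3).

3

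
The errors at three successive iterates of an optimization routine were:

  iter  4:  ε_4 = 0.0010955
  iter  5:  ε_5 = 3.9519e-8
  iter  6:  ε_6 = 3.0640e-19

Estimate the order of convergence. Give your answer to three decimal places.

2.501

p ≈ ln(ε_6/ε_5) / ln(ε_5/ε_4)
  = ln(3.0640e-19/3.9519e-8) / ln(3.9519e-8/0.0010955)
  = ln(7.75323e-12) / ln(3.60739e-05)
  = -25.582912 / -10.229941 ≈ 2.500788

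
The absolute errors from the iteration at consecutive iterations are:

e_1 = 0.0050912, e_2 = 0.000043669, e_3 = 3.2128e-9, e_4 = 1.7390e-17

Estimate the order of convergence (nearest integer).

Consecutive ratios: e_4/e_3 = 1.7390e-17/3.2128e-9 = 5.41272e-09, e_3/e_2 = 3.2128e-9/0.000043669 = 7.35716e-05.
p ≈ ln(5.41272e-09)/ln(7.35716e-05) = -19.0345/-9.5173 ≈ 2.00.
So the convergence is quadratic (order 2).

2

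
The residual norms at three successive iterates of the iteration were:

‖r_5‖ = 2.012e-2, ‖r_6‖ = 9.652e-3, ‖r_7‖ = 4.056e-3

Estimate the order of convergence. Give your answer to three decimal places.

1.180

p ≈ ln(‖r_7‖/‖r_6‖) / ln(‖r_6‖/‖r_5‖)
  = ln(4.056e-3/9.652e-3) / ln(9.652e-3/2.012e-2)
  = ln(0.420224) / ln(0.479722)
  = -0.866967 / -0.734549 ≈ 1.180271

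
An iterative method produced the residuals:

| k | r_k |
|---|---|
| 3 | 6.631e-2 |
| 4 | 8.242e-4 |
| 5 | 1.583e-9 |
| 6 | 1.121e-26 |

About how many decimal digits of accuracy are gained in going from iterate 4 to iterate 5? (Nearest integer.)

Digits gained ≈ log₁₀(r_4/r_5) = log₁₀(8.242e-4/1.583e-9) = log₁₀(520657) ≈ 5.717.

6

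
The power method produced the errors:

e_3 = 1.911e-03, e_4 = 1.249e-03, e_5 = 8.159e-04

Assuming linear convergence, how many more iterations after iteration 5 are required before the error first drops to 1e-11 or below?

Rate ρ ≈ e_5/e_4 = 8.159e-04/1.249e-03 = 0.6532.
After j more steps, e_{5+j} ≈ 8.159e-04·ρ^j; need ρ^j ≤ 1e-11/8.159e-04 = 1.22564e-08.
j ≥ ln(1.22564e-08)/ln(0.6532) = -18.2172/-0.42587 = 42.776.
So 43 more iterations are needed.

43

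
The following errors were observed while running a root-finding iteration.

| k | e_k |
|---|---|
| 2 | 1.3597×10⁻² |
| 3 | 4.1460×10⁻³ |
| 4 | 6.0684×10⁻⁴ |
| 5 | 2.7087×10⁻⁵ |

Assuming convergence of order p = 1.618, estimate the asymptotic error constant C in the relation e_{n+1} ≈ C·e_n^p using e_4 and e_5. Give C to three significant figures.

C ≈ e_5 / e_4^1.618
  = 2.7087×10⁻⁵ / (6.0684×10⁻⁴)^1.618
  = 2.7087×10⁻⁵ / 6.23755e-06 ≈ 4.3426

4.34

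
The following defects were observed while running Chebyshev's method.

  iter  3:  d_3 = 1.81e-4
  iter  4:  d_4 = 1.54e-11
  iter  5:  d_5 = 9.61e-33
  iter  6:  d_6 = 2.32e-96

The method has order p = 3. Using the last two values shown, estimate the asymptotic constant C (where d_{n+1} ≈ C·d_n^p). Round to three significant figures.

2.61

C ≈ d_6 / d_5^3
  = 2.32e-96 / (9.61e-33)^3
  = 2.32e-96 / 8.87504e-97 ≈ 2.6141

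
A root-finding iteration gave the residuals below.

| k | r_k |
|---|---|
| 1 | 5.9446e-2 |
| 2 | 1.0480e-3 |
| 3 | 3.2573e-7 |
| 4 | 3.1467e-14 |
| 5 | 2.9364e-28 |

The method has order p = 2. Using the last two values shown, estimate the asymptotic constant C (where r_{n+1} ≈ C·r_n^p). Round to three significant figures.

C ≈ r_5 / r_4^2
  = 2.9364e-28 / (3.1467e-14)^2
  = 2.9364e-28 / 9.90172e-28 ≈ 0.29655

0.297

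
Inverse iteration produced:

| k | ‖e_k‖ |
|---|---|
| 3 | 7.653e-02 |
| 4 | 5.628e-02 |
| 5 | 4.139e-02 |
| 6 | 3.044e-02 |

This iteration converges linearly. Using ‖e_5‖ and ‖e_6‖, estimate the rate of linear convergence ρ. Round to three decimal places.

0.735

ρ ≈ ‖e_6‖/‖e_5‖ = 3.044e-02/4.139e-02 = 0.73544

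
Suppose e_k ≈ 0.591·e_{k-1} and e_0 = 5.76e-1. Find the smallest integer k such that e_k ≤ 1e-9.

After k steps, e_k ≈ 5.76e-1·0.591^k.
Need 0.591^k ≤ 1e-9/5.76e-1 = 1.73611e-09.
k ≥ ln(1.73611e-09)/ln(0.591) = -20.1716/-0.52594 = 38.353.
Smallest integer k = 39.

39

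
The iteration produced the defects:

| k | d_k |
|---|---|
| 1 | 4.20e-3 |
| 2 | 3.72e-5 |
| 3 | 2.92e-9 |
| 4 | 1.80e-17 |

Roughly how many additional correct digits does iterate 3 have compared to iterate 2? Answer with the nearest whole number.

4

Digits gained ≈ log₁₀(d_2/d_3) = log₁₀(3.72e-5/2.92e-9) = log₁₀(12739.7) ≈ 4.105.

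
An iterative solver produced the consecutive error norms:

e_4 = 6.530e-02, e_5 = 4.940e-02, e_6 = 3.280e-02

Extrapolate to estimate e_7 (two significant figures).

First estimate the order: p ≈ ln(e_6/e_5) / ln(e_5/e_4) = ln(3.280e-02/4.940e-02)/ln(4.940e-02/6.530e-02) = ln(0.663968)/ln(0.756508) ≈ 1.4676.
Then e_7 ≈ e_6·(e_6/e_5)^p = 3.280e-02·(0.663968)^1.4676 = 3.280e-02·0.548256 ≈ 0.01798.

1.8e-2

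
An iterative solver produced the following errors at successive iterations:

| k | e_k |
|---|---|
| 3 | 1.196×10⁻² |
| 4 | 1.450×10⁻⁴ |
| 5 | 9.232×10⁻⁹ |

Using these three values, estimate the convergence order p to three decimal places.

p ≈ ln(e_5/e_4) / ln(e_4/e_3)
  = ln(9.232×10⁻⁹/1.450×10⁻⁴) / ln(1.450×10⁻⁴/1.196×10⁻²)
  = ln(6.3669e-05) / ln(0.0121237)
  = -9.661813 / -4.412593 ≈ 2.189600

2.190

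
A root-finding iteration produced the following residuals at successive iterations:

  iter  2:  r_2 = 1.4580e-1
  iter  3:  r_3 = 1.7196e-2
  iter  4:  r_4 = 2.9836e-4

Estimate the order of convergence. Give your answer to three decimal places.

1.897

p ≈ ln(r_4/r_3) / ln(r_3/r_2)
  = ln(2.9836e-4/1.7196e-2) / ln(1.7196e-2/1.4580e-1)
  = ln(0.0173505) / ln(0.117942)
  = -4.054134 / -2.137562 ≈ 1.896616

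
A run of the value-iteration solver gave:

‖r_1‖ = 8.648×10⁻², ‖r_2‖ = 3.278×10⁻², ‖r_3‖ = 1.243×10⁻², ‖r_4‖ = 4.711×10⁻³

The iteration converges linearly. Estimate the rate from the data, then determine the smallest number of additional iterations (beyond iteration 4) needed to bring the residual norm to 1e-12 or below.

23

Rate ρ ≈ ‖r_4‖/‖r_3‖ = 4.711×10⁻³/1.243×10⁻² = 0.3790.
After j more steps, ‖r_{4+j}‖ ≈ 4.711×10⁻³·ρ^j; need ρ^j ≤ 1e-12/4.711×10⁻³ = 2.12269e-10.
j ≥ ln(2.12269e-10)/ln(0.3790) = -22.2732/-0.97022 = 22.957.
So 23 more iterations are needed.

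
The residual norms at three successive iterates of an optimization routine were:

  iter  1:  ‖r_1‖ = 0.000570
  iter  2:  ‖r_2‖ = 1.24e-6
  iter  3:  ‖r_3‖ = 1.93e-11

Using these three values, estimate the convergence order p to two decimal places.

p ≈ ln(‖r_3‖/‖r_2‖) / ln(‖r_2‖/‖r_1‖)
  = ln(1.93e-11/1.24e-6) / ln(1.24e-6/0.000570)
  = ln(1.55645e-05) / ln(0.00217544)
  = -11.07052 / -6.13052 ≈ 1.80580

1.81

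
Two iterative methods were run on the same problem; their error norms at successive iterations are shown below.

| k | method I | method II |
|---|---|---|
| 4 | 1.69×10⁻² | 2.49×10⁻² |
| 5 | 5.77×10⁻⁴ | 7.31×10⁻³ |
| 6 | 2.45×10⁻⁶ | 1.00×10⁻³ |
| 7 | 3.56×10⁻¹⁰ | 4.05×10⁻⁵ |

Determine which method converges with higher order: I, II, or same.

same

Method I: p ≈ ln(3.56×10⁻¹⁰/2.45×10⁻⁶)/ln(2.45×10⁻⁶/5.77×10⁻⁴) ≈ 1.62.
Method II: p ≈ ln(4.05×10⁻⁵/1.00×10⁻³)/ln(1.00×10⁻³/7.31×10⁻³) ≈ 1.61.
Both orders ≈ 1.6 — effectively the same.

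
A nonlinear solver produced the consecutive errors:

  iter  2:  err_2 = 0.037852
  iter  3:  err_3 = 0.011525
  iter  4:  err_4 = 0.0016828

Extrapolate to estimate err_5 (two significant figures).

7.5e-5

First estimate the order: p ≈ ln(err_4/err_3) / ln(err_3/err_2) = ln(0.0016828/0.011525)/ln(0.011525/0.037852) = ln(0.146013)/ln(0.304475) ≈ 1.6180.
Then err_5 ≈ err_4·(err_4/err_3)^p = 0.0016828·(0.146013)^1.6180 = 0.0016828·0.0444616 ≈ 7.482e-05.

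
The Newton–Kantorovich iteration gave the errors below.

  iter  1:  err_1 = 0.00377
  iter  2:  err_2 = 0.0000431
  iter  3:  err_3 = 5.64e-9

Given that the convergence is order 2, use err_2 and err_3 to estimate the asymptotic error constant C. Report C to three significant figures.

3.04

C ≈ err_3 / err_2^2
  = 5.64e-9 / (0.0000431)^2
  = 5.64e-9 / 1.85761e-09 ≈ 3.0362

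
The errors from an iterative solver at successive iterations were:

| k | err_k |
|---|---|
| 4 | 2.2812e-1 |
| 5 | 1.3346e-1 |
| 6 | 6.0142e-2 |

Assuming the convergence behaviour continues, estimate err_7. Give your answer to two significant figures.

First estimate the order: p ≈ ln(err_6/err_5) / ln(err_5/err_4) = ln(6.0142e-2/1.3346e-1)/ln(1.3346e-1/2.2812e-1) = ln(0.450637)/ln(0.585043) ≈ 1.4869.
Then err_7 ≈ err_6·(err_6/err_5)^p = 6.0142e-2·(0.450637)^1.4869 = 6.0142e-2·0.305686 ≈ 0.01838.

1.8e-2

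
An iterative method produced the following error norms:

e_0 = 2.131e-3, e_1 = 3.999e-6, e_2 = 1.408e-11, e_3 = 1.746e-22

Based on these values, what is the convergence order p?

2

Consecutive ratios: e_3/e_2 = 1.746e-22/1.408e-11 = 1.24006e-11, e_2/e_1 = 1.408e-11/3.999e-6 = 3.52088e-06.
p ≈ ln(1.24006e-11)/ln(3.52088e-06) = -25.1133/-12.5568 ≈ 2.00.
So the convergence is quadratic (order 2).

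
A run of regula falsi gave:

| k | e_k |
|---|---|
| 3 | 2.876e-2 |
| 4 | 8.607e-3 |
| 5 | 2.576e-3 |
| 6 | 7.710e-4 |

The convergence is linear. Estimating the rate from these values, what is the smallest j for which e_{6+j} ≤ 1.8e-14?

Rate ρ ≈ e_6/e_5 = 7.710e-4/2.576e-3 = 0.2993.
After j more steps, e_{6+j} ≈ 7.710e-4·ρ^j; need ρ^j ≤ 1.8e-14/7.710e-4 = 2.33463e-11.
j ≥ ln(2.33463e-11)/ln(0.2993) = -24.4806/-1.20631 = 20.294.
So 21 more iterations are needed.

21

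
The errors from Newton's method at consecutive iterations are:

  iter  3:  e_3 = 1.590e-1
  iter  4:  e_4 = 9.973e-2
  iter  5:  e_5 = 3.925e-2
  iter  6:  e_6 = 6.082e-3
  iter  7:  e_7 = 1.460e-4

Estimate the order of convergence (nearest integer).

Consecutive ratios: e_7/e_6 = 1.460e-4/6.082e-3 = 0.0240053, e_6/e_5 = 6.082e-3/3.925e-2 = 0.154955.
p ≈ ln(0.0240053)/ln(0.154955) = -3.7295/-1.8646 ≈ 2.00.
So the convergence is quadratic (order 2).

2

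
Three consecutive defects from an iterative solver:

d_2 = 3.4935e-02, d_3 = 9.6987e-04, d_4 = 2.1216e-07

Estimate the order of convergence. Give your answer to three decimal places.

2.351

p ≈ ln(d_4/d_3) / ln(d_3/d_2)
  = ln(2.1216e-07/9.6987e-04) / ln(9.6987e-04/3.4935e-02)
  = ln(0.000218751) / ln(0.0277621)
  = -8.427576 / -3.584083 ≈ 2.351390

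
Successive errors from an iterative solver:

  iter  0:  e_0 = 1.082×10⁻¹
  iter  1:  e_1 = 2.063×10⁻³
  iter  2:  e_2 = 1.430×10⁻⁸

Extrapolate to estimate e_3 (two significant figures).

4.8e-24

First estimate the order: p ≈ ln(e_2/e_1) / ln(e_1/e_0) = ln(1.430×10⁻⁸/2.063×10⁻³)/ln(2.063×10⁻³/1.082×10⁻¹) = ln(6.93165e-06)/ln(0.0190665) ≈ 3.0000.
Then e_3 ≈ e_2·(e_2/e_1)^p = 1.430×10⁻⁸·(6.93165e-06)^3.0000 = 1.430×10⁻⁸·3.3305e-16 ≈ 4.763e-24.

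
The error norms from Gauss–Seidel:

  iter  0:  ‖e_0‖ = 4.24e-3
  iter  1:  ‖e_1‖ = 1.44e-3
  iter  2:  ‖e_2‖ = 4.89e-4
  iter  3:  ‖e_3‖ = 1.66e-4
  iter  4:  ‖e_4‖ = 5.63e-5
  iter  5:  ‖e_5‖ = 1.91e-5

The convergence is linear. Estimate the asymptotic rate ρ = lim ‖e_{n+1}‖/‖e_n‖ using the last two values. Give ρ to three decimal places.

ρ ≈ ‖e_5‖/‖e_4‖ = 1.91e-5/5.63e-5 = 0.33925

0.339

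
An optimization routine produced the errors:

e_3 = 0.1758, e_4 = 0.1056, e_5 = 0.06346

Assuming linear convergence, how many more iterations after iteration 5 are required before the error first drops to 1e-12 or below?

49

Rate ρ ≈ e_5/e_4 = 0.06346/0.1056 = 0.6009.
After j more steps, e_{5+j} ≈ 0.06346·ρ^j; need ρ^j ≤ 1e-12/0.06346 = 1.5758e-11.
j ≥ ln(1.5758e-11)/ln(0.6009) = -24.8737/-0.50933 = 48.836.
So 49 more iterations are needed.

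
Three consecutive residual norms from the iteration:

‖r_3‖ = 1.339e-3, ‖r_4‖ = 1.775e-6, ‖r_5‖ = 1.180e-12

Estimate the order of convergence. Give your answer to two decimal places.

2.15

p ≈ ln(‖r_5‖/‖r_4‖) / ln(‖r_4‖/‖r_3‖)
  = ln(1.180e-12/1.775e-6) / ln(1.775e-6/1.339e-3)
  = ln(6.64789e-07) / ln(0.00132562)
  = -14.22380 / -6.62588 ≈ 2.14670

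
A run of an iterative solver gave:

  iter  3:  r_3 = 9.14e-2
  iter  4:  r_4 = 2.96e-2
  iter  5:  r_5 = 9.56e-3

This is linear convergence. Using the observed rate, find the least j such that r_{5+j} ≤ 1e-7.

11

Rate ρ ≈ r_5/r_4 = 9.56e-3/2.96e-2 = 0.3230.
After j more steps, r_{5+j} ≈ 9.56e-3·ρ^j; need ρ^j ≤ 1e-7/9.56e-3 = 1.04603e-05.
j ≥ ln(1.04603e-05)/ln(0.3230) = -11.4679/-1.13010 = 10.148.
So 11 more iterations are needed.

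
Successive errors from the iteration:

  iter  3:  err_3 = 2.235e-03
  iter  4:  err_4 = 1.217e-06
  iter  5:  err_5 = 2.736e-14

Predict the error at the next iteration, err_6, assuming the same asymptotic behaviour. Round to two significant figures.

3.3e-32

First estimate the order: p ≈ ln(err_5/err_4) / ln(err_4/err_3) = ln(2.736e-14/1.217e-06)/ln(1.217e-06/2.235e-03) = ln(2.24815e-08)/ln(0.000544519) ≈ 2.3432.
Then err_6 ≈ err_5·(err_5/err_4)^p = 2.736e-14·(2.24815e-08)^2.3432 = 2.736e-14·1.19894e-18 ≈ 3.28e-32.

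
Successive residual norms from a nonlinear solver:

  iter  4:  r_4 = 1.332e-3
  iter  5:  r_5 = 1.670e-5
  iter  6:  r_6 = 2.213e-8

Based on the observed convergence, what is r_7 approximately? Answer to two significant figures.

9.8e-13

First estimate the order: p ≈ ln(r_6/r_5) / ln(r_5/r_4) = ln(2.213e-8/1.670e-5)/ln(1.670e-5/1.332e-3) = ln(0.00132515)/ln(0.0125375) ≈ 1.5132.
Then r_7 ≈ r_6·(r_6/r_5)^p = 2.213e-8·(0.00132515)^1.5132 = 2.213e-8·4.41989e-05 ≈ 9.781e-13.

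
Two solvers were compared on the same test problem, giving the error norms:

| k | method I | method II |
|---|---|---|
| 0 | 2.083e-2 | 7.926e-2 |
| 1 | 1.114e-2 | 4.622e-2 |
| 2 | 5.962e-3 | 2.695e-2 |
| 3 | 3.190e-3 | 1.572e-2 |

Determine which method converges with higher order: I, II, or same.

same

Method I: p ≈ ln(3.190e-3/5.962e-3)/ln(5.962e-3/1.114e-2) ≈ 1.00.
Method II: p ≈ ln(1.572e-2/2.695e-2)/ln(2.695e-2/4.622e-2) ≈ 1.00.
Both orders ≈ 1.0 — effectively the same.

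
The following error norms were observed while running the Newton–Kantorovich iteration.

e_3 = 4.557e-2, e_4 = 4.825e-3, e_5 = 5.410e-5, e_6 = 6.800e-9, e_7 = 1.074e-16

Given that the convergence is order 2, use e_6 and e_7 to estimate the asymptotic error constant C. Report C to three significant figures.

2.32

C ≈ e_7 / e_6^2
  = 1.074e-16 / (6.800e-9)^2
  = 1.074e-16 / 4.624e-17 ≈ 2.3227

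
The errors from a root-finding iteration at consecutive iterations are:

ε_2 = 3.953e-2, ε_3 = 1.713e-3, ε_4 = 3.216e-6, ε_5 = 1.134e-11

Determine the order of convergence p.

Consecutive ratios: ε_5/ε_4 = 1.134e-11/3.216e-6 = 3.52612e-06, ε_4/ε_3 = 3.216e-6/1.713e-3 = 0.00187741.
p ≈ ln(3.52612e-06)/ln(0.00187741) = -12.5553/-6.2779 ≈ 2.00.
So the convergence is quadratic (order 2).

2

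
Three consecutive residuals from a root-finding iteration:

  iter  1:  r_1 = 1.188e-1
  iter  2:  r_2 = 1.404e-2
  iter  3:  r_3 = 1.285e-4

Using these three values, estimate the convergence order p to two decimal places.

p ≈ ln(r_3/r_2) / ln(r_2/r_1)
  = ln(1.285e-4/1.404e-2) / ln(1.404e-2/1.188e-1)
  = ln(0.00915242) / ln(0.118182)
  = -4.69374 / -2.13553 ≈ 2.19793

2.20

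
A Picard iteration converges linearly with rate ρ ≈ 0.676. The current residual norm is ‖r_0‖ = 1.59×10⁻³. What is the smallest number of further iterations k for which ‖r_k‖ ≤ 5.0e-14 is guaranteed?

62

After k steps, ‖r_k‖ ≈ 1.59×10⁻³·0.676^k.
Need 0.676^k ≤ 5.0e-14/1.59×10⁻³ = 3.14465e-11.
k ≥ ln(3.14465e-11)/ln(0.676) = -24.1827/-0.39156 = 61.760.
Smallest integer k = 62.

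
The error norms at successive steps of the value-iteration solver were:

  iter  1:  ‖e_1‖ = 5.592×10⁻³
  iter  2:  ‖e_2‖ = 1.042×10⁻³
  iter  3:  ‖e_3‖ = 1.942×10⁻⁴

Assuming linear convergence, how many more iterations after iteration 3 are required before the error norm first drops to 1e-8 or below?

6

Rate ρ ≈ ‖e_3‖/‖e_2‖ = 1.942×10⁻⁴/1.042×10⁻³ = 0.1864.
After j more steps, ‖e_{3+j}‖ ≈ 1.942×10⁻⁴·ρ^j; need ρ^j ≤ 1e-8/1.942×10⁻⁴ = 5.14933e-05.
j ≥ ln(5.14933e-05)/ln(0.1864) = -9.8741/-1.67986 = 5.878.
So 6 more iterations are needed.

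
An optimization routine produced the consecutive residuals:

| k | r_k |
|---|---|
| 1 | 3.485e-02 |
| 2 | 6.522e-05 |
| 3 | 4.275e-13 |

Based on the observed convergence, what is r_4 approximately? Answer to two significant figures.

First estimate the order: p ≈ ln(r_3/r_2) / ln(r_2/r_1) = ln(4.275e-13/6.522e-05)/ln(6.522e-05/3.485e-02) = ln(6.55474e-09)/ln(0.00187145) ≈ 3.0000.
Then r_4 ≈ r_3·(r_3/r_2)^p = 4.275e-13·(6.55474e-09)^3.0000 = 4.275e-13·2.81622e-25 ≈ 1.204e-37.

1.2e-37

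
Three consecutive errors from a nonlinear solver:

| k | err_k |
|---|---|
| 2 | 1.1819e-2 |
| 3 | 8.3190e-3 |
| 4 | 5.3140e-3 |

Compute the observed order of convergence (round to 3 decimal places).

p ≈ ln(err_4/err_3) / ln(err_3/err_2)
  = ln(5.3140e-3/8.3190e-3) / ln(8.3190e-3/1.1819e-2)
  = ln(0.638779) / ln(0.703867)
  = -0.448197 / -0.351166 ≈ 1.276311

1.276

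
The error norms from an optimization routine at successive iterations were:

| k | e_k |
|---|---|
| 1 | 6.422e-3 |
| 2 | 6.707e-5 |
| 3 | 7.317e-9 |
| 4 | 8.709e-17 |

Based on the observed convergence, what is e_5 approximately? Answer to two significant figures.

1.2e-32

First estimate the order: p ≈ ln(e_4/e_3) / ln(e_3/e_2) = ln(8.709e-17/7.317e-9)/ln(7.317e-9/6.707e-5) = ln(1.19024e-08)/ln(0.000109095) ≈ 2.0000.
Then e_5 ≈ e_4·(e_4/e_3)^p = 8.709e-17·(1.19024e-08)^2.0000 = 8.709e-17·1.41667e-16 ≈ 1.234e-32.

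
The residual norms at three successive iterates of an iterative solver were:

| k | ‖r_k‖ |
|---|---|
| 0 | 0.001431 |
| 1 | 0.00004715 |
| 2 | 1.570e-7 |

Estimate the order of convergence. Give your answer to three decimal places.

1.672

p ≈ ln(‖r_2‖/‖r_1‖) / ln(‖r_1‖/‖r_0‖)
  = ln(1.570e-7/0.00004715) / ln(0.00004715/0.001431)
  = ln(0.0033298) / ln(0.032949)
  = -5.704843 / -3.412794 ≈ 1.671605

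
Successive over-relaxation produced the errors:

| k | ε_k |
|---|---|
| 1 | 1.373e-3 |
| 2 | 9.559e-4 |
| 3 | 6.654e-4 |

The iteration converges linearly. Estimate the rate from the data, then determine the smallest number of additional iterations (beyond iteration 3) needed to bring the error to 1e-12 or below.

57

Rate ρ ≈ ε_3/ε_2 = 6.654e-4/9.559e-4 = 0.6961.
After j more steps, ε_{3+j} ≈ 6.654e-4·ρ^j; need ρ^j ≤ 1e-12/6.654e-4 = 1.50286e-09.
j ≥ ln(1.50286e-09)/ln(0.6961) = -20.3159/-0.36226 = 56.081.
So 57 more iterations are needed.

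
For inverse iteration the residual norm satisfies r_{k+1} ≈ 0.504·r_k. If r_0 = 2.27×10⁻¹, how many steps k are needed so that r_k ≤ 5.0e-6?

16

After k steps, r_k ≈ 2.27×10⁻¹·0.504^k.
Need 0.504^k ≤ 5.0e-6/2.27×10⁻¹ = 2.20264e-05.
k ≥ ln(2.20264e-05)/ln(0.504) = -10.7233/-0.68518 = 15.650.
Smallest integer k = 16.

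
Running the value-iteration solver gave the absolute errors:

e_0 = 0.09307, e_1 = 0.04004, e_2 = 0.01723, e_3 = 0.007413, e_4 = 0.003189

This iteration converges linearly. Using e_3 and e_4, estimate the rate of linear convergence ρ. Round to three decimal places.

0.430

ρ ≈ e_4/e_3 = 0.003189/0.007413 = 0.43019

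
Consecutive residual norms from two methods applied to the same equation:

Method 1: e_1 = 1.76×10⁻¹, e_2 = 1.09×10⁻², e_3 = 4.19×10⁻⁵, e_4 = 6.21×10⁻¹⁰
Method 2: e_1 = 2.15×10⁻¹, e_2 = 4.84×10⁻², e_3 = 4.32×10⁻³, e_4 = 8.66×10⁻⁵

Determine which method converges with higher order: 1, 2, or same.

1

Method 1: p ≈ ln(6.21×10⁻¹⁰/4.19×10⁻⁵)/ln(4.19×10⁻⁵/1.09×10⁻²) ≈ 2.00.
Method 2: p ≈ ln(8.66×10⁻⁵/4.32×10⁻³)/ln(4.32×10⁻³/4.84×10⁻²) ≈ 1.62.
Method 1 has the higher order (≈2.0 vs ≈1.6).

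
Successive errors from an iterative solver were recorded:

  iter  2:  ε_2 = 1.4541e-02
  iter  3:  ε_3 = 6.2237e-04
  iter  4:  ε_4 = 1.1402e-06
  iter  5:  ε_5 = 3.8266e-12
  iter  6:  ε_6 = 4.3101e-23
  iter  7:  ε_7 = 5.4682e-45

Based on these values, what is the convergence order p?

Consecutive ratios: ε_7/ε_6 = 5.4682e-45/4.3101e-23 = 1.26869e-22, ε_6/ε_5 = 4.3101e-23/3.8266e-12 = 1.12635e-11.
p ≈ ln(1.26869e-22)/ln(1.12635e-11) = -50.4189/-25.2095 ≈ 2.00.
So the convergence is quadratic (order 2).

2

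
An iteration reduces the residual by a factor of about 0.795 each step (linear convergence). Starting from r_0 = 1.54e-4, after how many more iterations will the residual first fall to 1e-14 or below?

103

After k steps, r_k ≈ 1.54e-4·0.795^k.
Need 0.795^k ≤ 1e-14/1.54e-4 = 6.49351e-11.
k ≥ ln(6.49351e-11)/ln(0.795) = -23.4576/-0.22941 = 102.252.
Smallest integer k = 103.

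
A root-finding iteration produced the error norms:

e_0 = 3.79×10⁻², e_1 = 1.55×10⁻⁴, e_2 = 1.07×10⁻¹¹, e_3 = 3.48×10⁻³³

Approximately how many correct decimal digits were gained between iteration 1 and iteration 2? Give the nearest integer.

7

Digits gained ≈ log₁₀(e_1/e_2) = log₁₀(1.55×10⁻⁴/1.07×10⁻¹¹) = log₁₀(1.4486e+07) ≈ 7.161.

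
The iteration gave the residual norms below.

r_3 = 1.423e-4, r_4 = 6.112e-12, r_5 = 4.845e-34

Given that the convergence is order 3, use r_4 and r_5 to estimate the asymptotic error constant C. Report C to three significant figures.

2.12

C ≈ r_5 / r_4^3
  = 4.845e-34 / (6.112e-12)^3
  = 4.845e-34 / 2.28323e-34 ≈ 2.122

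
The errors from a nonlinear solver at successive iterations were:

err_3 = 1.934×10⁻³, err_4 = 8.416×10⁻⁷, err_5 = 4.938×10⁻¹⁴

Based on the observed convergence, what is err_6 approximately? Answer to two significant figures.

1.4e-29

First estimate the order: p ≈ ln(err_5/err_4) / ln(err_4/err_3) = ln(4.938×10⁻¹⁴/8.416×10⁻⁷)/ln(8.416×10⁻⁷/1.934×10⁻³) = ln(5.8674e-08)/ln(0.00043516) ≈ 2.1514.
Then err_6 ≈ err_5·(err_5/err_4)^p = 4.938×10⁻¹⁴·(5.8674e-08)^2.1514 = 4.938×10⁻¹⁴·2.76716e-16 ≈ 1.366e-29.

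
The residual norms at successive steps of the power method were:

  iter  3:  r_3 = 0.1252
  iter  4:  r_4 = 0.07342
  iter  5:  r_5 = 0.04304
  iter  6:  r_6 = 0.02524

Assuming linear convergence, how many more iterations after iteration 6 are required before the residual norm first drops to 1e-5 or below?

15

Rate ρ ≈ r_6/r_5 = 0.02524/0.04304 = 0.5864.
After j more steps, r_{6+j} ≈ 0.02524·ρ^j; need ρ^j ≤ 1e-5/0.02524 = 0.000396197.
j ≥ ln(0.000396197)/ln(0.5864) = -7.8336/-0.53375 = 14.677.
So 15 more iterations are needed.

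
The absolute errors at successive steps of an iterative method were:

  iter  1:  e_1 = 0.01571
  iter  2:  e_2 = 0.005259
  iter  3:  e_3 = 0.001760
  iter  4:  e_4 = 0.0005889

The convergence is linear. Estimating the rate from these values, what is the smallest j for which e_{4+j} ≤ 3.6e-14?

22

Rate ρ ≈ e_4/e_3 = 0.0005889/0.001760 = 0.3346.
After j more steps, e_{4+j} ≈ 0.0005889·ρ^j; need ρ^j ≤ 3.6e-14/0.0005889 = 6.11309e-11.
j ≥ ln(6.11309e-11)/ln(0.3346) = -23.5180/-1.09482 = 21.481.
So 22 more iterations are needed.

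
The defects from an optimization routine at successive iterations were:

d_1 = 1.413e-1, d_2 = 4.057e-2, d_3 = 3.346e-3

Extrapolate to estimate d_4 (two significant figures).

First estimate the order: p ≈ ln(d_3/d_2) / ln(d_2/d_1) = ln(3.346e-3/4.057e-2)/ln(4.057e-2/1.413e-1) = ln(0.0824747)/ln(0.28712) ≈ 1.9996.
Then d_4 ≈ d_3·(d_3/d_2)^p = 3.346e-3·(0.0824747)^1.9996 = 3.346e-3·0.00680887 ≈ 2.278e-05.

2.3e-5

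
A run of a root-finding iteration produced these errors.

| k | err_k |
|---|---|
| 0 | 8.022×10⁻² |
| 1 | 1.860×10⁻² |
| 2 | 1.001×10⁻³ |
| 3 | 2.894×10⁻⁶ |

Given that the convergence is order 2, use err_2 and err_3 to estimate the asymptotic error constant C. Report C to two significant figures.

C ≈ err_3 / err_2^2
  = 2.894×10⁻⁶ / (1.001×10⁻³)^2
  = 2.894×10⁻⁶ / 1.002e-06 ≈ 2.8882

2.9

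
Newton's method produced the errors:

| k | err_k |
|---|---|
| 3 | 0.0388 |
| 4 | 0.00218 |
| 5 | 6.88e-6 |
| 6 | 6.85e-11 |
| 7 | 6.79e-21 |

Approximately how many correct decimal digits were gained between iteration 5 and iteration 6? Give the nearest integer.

5

Digits gained ≈ log₁₀(err_5/err_6) = log₁₀(6.88e-6/6.85e-11) = log₁₀(100438) ≈ 5.002.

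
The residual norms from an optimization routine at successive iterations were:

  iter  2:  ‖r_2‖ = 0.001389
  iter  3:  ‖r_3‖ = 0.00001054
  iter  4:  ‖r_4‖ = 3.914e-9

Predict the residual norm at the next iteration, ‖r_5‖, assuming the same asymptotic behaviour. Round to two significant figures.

1.1e-14

First estimate the order: p ≈ ln(‖r_4‖/‖r_3‖) / ln(‖r_3‖/‖r_2‖) = ln(3.914e-9/0.00001054)/ln(0.00001054/0.001389) = ln(0.000371347)/ln(0.00758819) ≈ 1.6181.
Then ‖r_5‖ ≈ ‖r_4‖·(‖r_4‖/‖r_3‖)^p = 3.914e-9·(0.000371347)^1.6181 = 3.914e-9·2.81553e-06 ≈ 1.102e-14.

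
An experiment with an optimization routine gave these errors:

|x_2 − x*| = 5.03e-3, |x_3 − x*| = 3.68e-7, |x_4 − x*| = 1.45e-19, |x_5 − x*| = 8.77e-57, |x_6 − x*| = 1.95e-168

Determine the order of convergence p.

Consecutive ratios: |x_6 − x*|/|x_5 − x*| = 1.95e-168/8.77e-57 = 2.22349e-112, |x_5 − x*|/|x_4 − x*| = 8.77e-57/1.45e-19 = 6.04828e-38.
p ≈ ln(2.22349e-112)/ln(6.04828e-38) = -257.0905/-85.6985 ≈ 3.00.
So the convergence is cubic (order 3).

3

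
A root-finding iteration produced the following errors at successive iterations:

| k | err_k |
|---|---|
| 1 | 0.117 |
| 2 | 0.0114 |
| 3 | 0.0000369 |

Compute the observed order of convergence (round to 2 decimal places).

p ≈ ln(err_3/err_2) / ln(err_2/err_1)
  = ln(0.0000369/0.0114) / ln(0.0114/0.117)
  = ln(0.00323684) / ln(0.0974359)
  = -5.73316 / -2.32856 ≈ 2.46211

2.46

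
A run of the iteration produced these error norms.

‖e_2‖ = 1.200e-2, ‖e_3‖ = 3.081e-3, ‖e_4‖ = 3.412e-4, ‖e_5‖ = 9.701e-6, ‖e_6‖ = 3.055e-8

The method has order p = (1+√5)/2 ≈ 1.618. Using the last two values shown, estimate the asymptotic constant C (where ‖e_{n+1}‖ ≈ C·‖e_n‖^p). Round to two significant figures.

3.9

C ≈ ‖e_6‖ / ‖e_5‖^1.618
  = 3.055e-8 / (9.701e-6)^1.618
  = 3.055e-8 / 7.73872e-09 ≈ 3.9477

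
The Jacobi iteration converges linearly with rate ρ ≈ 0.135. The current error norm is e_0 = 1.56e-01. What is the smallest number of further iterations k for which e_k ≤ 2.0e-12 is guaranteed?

13

After k steps, e_k ≈ 1.56e-01·0.135^k.
Need 0.135^k ≤ 2.0e-12/1.56e-01 = 1.28205e-11.
k ≥ ln(1.28205e-11)/ln(0.135) = -25.0800/-2.00248 = 12.524.
Smallest integer k = 13.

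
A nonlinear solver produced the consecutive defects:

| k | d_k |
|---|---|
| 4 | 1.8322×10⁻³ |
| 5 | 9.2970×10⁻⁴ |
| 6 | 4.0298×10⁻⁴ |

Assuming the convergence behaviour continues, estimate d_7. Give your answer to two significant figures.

First estimate the order: p ≈ ln(d_6/d_5) / ln(d_5/d_4) = ln(4.0298×10⁻⁴/9.2970×10⁻⁴)/ln(9.2970×10⁻⁴/1.8322×10⁻³) = ln(0.433452)/ln(0.507423) ≈ 1.2323.
Then d_7 ≈ d_6·(d_6/d_5)^p = 4.0298×10⁻⁴·(0.433452)^1.2323 = 4.0298×10⁻⁴·0.356946 ≈ 0.0001438.

1.4e-4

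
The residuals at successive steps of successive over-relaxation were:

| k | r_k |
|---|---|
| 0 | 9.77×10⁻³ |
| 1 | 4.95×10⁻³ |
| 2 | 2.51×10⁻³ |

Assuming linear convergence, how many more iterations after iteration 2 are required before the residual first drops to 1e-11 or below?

29

Rate ρ ≈ r_2/r_1 = 2.51×10⁻³/4.95×10⁻³ = 0.5071.
After j more steps, r_{2+j} ≈ 2.51×10⁻³·ρ^j; need ρ^j ≤ 1e-11/2.51×10⁻³ = 3.98406e-09.
j ≥ ln(3.98406e-09)/ln(0.5071) = -19.3410/-0.67905 = 28.482.
So 29 more iterations are needed.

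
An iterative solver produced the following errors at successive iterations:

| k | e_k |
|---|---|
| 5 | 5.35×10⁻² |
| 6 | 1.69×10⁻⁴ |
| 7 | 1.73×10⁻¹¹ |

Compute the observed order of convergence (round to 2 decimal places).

p ≈ ln(e_7/e_6) / ln(e_6/e_5)
  = ln(1.73×10⁻¹¹/1.69×10⁻⁴) / ln(1.69×10⁻⁴/5.35×10⁻²)
  = ln(1.02367e-07) / ln(0.00315888)
  = -16.09470 / -5.75754 ≈ 2.79541

2.80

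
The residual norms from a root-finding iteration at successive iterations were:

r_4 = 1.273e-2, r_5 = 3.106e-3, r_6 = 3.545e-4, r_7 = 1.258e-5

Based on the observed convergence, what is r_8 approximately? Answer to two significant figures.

First estimate the order: p ≈ ln(r_7/r_6) / ln(r_6/r_5) = ln(1.258e-5/3.545e-4)/ln(3.545e-4/3.106e-3) = ln(0.0354866)/ln(0.114134) ≈ 1.5383.
Then r_8 ≈ r_7·(r_7/r_6)^p = 1.258e-5·(0.0354866)^1.5383 = 1.258e-5·0.00588253 ≈ 7.4e-08.

7.4e-8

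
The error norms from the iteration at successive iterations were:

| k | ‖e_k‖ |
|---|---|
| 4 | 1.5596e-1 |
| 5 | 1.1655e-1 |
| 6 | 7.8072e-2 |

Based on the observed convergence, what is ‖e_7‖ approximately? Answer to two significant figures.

4.5e-2

First estimate the order: p ≈ ln(‖e_6‖/‖e_5‖) / ln(‖e_5‖/‖e_4‖) = ln(7.8072e-2/1.1655e-1)/ln(1.1655e-1/1.5596e-1) = ln(0.669858)/ln(0.747307) ≈ 1.3756.
Then ‖e_7‖ ≈ ‖e_6‖·(‖e_6‖/‖e_5‖)^p = 7.8072e-2·(0.669858)^1.3756 = 7.8072e-2·0.576265 ≈ 0.04499.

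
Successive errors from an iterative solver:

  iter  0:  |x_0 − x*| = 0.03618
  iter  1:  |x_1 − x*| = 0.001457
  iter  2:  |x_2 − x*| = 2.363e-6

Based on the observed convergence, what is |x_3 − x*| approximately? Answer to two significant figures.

6.2e-12

First estimate the order: p ≈ ln(|x_2 − x*|/|x_1 − x*|) / ln(|x_1 − x*|/|x_0 − x*|) = ln(2.363e-6/0.001457)/ln(0.001457/0.03618) = ln(0.00162183)/ln(0.0402709) ≈ 2.0000.
Then |x_3 − x*| ≈ |x_2 − x*|·(|x_2 − x*|/|x_1 − x*|)^p = 2.363e-6·(0.00162183)^2.0000 = 2.363e-6·2.63033e-06 ≈ 6.215e-12.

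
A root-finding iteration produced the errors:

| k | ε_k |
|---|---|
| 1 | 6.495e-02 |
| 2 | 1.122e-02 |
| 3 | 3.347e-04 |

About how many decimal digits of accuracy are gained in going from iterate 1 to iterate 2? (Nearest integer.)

Digits gained ≈ log₁₀(ε_1/ε_2) = log₁₀(6.495e-02/1.122e-02) = log₁₀(5.78877) ≈ 0.763.

1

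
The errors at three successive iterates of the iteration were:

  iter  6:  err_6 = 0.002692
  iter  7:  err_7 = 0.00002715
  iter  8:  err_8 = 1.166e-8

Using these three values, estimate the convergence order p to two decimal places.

p ≈ ln(err_8/err_7) / ln(err_7/err_6)
  = ln(1.166e-8/0.00002715) / ln(0.00002715/0.002692)
  = ln(0.000429466) / ln(0.0100854)
  = -7.75297 / -4.59667 ≈ 1.68665

1.69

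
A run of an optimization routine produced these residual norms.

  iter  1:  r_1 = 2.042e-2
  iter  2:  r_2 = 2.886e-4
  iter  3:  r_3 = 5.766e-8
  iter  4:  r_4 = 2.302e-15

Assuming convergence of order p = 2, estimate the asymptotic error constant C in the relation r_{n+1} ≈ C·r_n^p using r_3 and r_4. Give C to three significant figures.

0.692

C ≈ r_4 / r_3^2
  = 2.302e-15 / (5.766e-8)^2
  = 2.302e-15 / 3.32468e-15 ≈ 0.6924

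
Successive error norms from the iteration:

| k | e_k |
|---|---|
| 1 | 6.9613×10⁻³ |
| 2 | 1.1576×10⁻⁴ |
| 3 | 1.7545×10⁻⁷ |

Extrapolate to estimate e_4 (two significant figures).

6.0e-12

First estimate the order: p ≈ ln(e_3/e_2) / ln(e_2/e_1) = ln(1.7545×10⁻⁷/1.1576×10⁻⁴)/ln(1.1576×10⁻⁴/6.9613×10⁻³) = ln(0.00151564)/ln(0.0166291) ≈ 1.5847.
Then e_4 ≈ e_3·(e_3/e_2)^p = 1.7545×10⁻⁷·(0.00151564)^1.5847 = 1.7545×10⁻⁷·3.40479e-05 ≈ 5.974e-12.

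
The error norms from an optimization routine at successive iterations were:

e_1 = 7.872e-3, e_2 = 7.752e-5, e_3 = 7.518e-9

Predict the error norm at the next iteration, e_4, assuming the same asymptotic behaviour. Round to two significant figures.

First estimate the order: p ≈ ln(e_3/e_2) / ln(e_2/e_1) = ln(7.518e-9/7.752e-5)/ln(7.752e-5/7.872e-3) = ln(9.69814e-05)/ln(0.00984756) ≈ 2.0000.
Then e_4 ≈ e_3·(e_3/e_2)^p = 7.518e-9·(9.69814e-05)^2.0000 = 7.518e-9·9.40539e-09 ≈ 7.071e-17.

7.1e-17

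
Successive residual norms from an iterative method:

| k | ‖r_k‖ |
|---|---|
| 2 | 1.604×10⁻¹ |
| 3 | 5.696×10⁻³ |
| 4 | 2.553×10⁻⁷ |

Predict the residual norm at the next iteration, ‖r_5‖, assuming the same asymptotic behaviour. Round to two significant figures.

First estimate the order: p ≈ ln(‖r_4‖/‖r_3‖) / ln(‖r_3‖/‖r_2‖) = ln(2.553×10⁻⁷/5.696×10⁻³)/ln(5.696×10⁻³/1.604×10⁻¹) = ln(4.48209e-05)/ln(0.0355112) ≈ 2.9997.
Then ‖r_5‖ ≈ ‖r_4‖·(‖r_4‖/‖r_3‖)^p = 2.553×10⁻⁷·(4.48209e-05)^2.9997 = 2.553×10⁻⁷·9.03122e-14 ≈ 2.306e-20.

2.3e-20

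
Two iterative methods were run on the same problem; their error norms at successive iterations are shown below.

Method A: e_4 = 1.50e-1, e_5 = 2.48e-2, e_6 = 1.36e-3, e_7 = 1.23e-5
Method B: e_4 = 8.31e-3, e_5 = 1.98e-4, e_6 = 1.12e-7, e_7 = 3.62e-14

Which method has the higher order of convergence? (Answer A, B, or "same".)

B

Method A: p ≈ ln(1.23e-5/1.36e-3)/ln(1.36e-3/2.48e-2) ≈ 1.62.
Method B: p ≈ ln(3.62e-14/1.12e-7)/ln(1.12e-7/1.98e-4) ≈ 2.00.
Method B has the higher order (≈2.0 vs ≈1.6).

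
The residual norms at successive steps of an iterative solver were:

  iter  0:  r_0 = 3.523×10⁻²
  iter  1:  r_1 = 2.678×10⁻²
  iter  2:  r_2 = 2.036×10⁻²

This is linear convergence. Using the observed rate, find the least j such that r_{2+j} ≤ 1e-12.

Rate ρ ≈ r_2/r_1 = 2.036×10⁻²/2.678×10⁻² = 0.7603.
After j more steps, r_{2+j} ≈ 2.036×10⁻²·ρ^j; need ρ^j ≤ 1e-12/2.036×10⁻² = 4.91159e-11.
j ≥ ln(4.91159e-11)/ln(0.7603) = -23.7368/-0.27404 = 86.618.
So 87 more iterations are needed.

87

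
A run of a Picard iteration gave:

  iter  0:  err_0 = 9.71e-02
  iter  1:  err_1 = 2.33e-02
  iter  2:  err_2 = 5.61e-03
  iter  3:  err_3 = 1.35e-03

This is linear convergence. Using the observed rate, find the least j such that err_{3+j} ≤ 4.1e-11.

13

Rate ρ ≈ err_3/err_2 = 1.35e-03/5.61e-03 = 0.2406.
After j more steps, err_{3+j} ≈ 1.35e-03·ρ^j; need ρ^j ≤ 4.1e-11/1.35e-03 = 3.03704e-08.
j ≥ ln(3.03704e-08)/ln(0.2406) = -17.3098/-1.42462 = 12.150.
So 13 more iterations are needed.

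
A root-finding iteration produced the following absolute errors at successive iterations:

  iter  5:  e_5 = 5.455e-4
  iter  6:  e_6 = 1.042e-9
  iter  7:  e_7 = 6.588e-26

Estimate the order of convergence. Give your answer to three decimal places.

2.833

p ≈ ln(e_7/e_6) / ln(e_6/e_5)
  = ln(6.588e-26/1.042e-9) / ln(1.042e-9/5.455e-4)
  = ln(6.32246e-17) / ln(1.91017e-06)
  = -37.299838 / -13.168318 ≈ 2.832544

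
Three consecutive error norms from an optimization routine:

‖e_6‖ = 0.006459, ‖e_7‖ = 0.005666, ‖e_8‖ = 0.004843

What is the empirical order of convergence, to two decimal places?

1.20

p ≈ ln(‖e_8‖/‖e_7‖) / ln(‖e_7‖/‖e_6‖)
  = ln(0.004843/0.005666) / ln(0.005666/0.006459)
  = ln(0.854748) / ln(0.877226)
  = -0.15695 / -0.13099 ≈ 1.19818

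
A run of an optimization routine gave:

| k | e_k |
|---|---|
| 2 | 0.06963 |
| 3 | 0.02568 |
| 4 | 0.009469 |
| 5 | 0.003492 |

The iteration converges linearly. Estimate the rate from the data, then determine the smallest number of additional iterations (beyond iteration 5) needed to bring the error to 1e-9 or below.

Rate ρ ≈ e_5/e_4 = 0.003492/0.009469 = 0.3688.
After j more steps, e_{5+j} ≈ 0.003492·ρ^j; need ρ^j ≤ 1e-9/0.003492 = 2.86369e-07.
j ≥ ln(2.86369e-07)/ln(0.3688) = -15.0660/-0.99750 = 15.104.
So 16 more iterations are needed.

16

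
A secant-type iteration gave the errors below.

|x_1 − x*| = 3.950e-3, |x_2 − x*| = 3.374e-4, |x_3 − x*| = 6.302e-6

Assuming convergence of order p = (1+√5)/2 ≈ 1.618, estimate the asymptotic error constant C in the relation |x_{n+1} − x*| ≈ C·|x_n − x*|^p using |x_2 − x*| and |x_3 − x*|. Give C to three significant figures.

2.61

C ≈ |x_3 − x*| / |x_2 − x*|^1.618
  = 6.302e-6 / (3.374e-4)^1.618
  = 6.302e-6 / 2.4129e-06 ≈ 2.6118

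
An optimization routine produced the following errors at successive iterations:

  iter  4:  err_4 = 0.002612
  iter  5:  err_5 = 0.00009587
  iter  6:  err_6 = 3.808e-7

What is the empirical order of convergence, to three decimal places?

1.673

p ≈ ln(err_6/err_5) / ln(err_5/err_4)
  = ln(3.808e-7/0.00009587) / ln(0.00009587/0.002612)
  = ln(0.00397205) / ln(0.0367037)
  = -5.528473 / -3.304878 ≈ 1.672822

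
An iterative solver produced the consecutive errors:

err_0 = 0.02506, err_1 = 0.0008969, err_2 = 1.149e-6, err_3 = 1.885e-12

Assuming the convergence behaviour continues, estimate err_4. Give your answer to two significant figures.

5.1e-24

First estimate the order: p ≈ ln(err_3/err_2) / ln(err_2/err_1) = ln(1.885e-12/1.149e-6)/ln(1.149e-6/0.0008969) = ln(1.64056e-06)/ln(0.00128108) ≈ 2.0001.
Then err_4 ≈ err_3·(err_3/err_2)^p = 1.885e-12·(1.64056e-06)^2.0001 = 1.885e-12·2.68785e-12 ≈ 5.067e-24.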